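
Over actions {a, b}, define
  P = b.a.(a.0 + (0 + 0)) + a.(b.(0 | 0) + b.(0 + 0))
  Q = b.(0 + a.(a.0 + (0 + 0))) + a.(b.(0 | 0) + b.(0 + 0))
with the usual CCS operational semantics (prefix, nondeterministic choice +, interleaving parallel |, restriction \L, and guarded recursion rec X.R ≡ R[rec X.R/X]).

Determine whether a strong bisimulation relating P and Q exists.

LTS(P): 7 reachable states
  p0 = b.a.(a.0 + (0 + 0)) + a.(b.(0 | 0) + b.(0 + 0)) has moves --a--▸ p1, --b--▸ p2
  p1 = b.(0 | 0) + b.(0 + 0) has moves --b--▸ p3, --b--▸ p4
  p2 = a.(a.0 + (0 + 0)) has moves --a--▸ p5
  p3 = 0 + 0 has moves deadlocked
  p4 = 0 | 0 has moves deadlocked
  p5 = a.0 + (0 + 0) has moves --a--▸ p6
  p6 = 0 has moves deadlocked
LTS(Q): 7 reachable states
  q0 = b.(0 + a.(a.0 + (0 + 0))) + a.(b.(0 | 0) + b.(0 + 0)) has moves --a--▸ q1, --b--▸ q2
  q1 = b.(0 | 0) + b.(0 + 0) has moves --b--▸ q3, --b--▸ q4
  q2 = 0 + a.(a.0 + (0 + 0)) has moves --a--▸ q5
  q3 = 0 + 0 has moves deadlocked
  q4 = 0 | 0 has moves deadlocked
  q5 = a.0 + (0 + 0) has moves --a--▸ q6
  q6 = 0 has moves deadlocked
Partition-refinement fixed point:
  B0 = {p0, q0}
  B1 = {p2, q2}
  B2 = {p5, q5}
  B3 = {p3, p4, p6, q3, q4, q6}
  B4 = {p1, q1}
p0 ∈ B0, q0 ∈ B0 → same block

P ~ Q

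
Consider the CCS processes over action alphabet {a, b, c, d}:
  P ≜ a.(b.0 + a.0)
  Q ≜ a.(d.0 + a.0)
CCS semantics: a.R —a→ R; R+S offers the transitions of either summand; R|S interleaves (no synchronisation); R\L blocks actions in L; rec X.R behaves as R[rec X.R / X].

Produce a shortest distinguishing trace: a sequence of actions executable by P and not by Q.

ab

P's transition system — 3 states:
  u0 = a.(b.0 + a.0) has moves —a→ u1
  u1 = b.0 + a.0 has moves —a→ u2, —b→ u2
  u2 = 0 has moves stopped
Q's transition system — 3 states:
  v0 = a.(d.0 + a.0) has moves —a→ v1
  v1 = d.0 + a.0 has moves —a→ v2, —d→ v2
  v2 = 0 has moves stopped
Trace ⟨ab⟩ through P, begin at {u0}:
  step 1 (a): {u1}
  step 2 (b): {u2}
  ✓ P
Trace ⟨ab⟩ through Q, begin at {v0}:
  step 1 (a): {v1}
  step 2 (b): no successor for Q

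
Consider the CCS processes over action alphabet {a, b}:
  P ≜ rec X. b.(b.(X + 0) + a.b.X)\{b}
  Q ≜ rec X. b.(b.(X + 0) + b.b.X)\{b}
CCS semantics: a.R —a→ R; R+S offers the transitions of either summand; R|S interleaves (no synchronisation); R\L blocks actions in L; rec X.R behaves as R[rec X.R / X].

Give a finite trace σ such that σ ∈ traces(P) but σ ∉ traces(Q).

Reachable graph of P (3 states):
  u0 = rec X. b.(b.(X + 0) + a.b.X)\{b} | ··b··> u1
  u1 = (b.((rec X. b.(b.(X + 0) + a.b.X)\{b}) + 0) + a.b.(rec X. b.(b.(X + 0) + a.b.X)\{b}))\{b} | ··a··> u2
  u2 = (b.(rec X. b.(b.(X + 0) + a.b.X)\{b}))\{b} | (no moves)
Reachable graph of Q (2 states):
  v0 = rec X. b.(b.(X + 0) + b.b.X)\{b} | ··b··> v1
  v1 = (b.((rec X. b.(b.(X + 0) + b.b.X)\{b}) + 0) + b.b.(rec X. b.(b.(X + 0) + b.b.X)\{b}))\{b} | (no moves)
Trace ⟨ba⟩ through P, begin at {u0}:
  after b @ step 1: {u1}
  after a @ step 2: {u2}
  P completes σ.
Trace ⟨ba⟩ through Q, begin at {v0}:
  after b @ step 1: {v1}
  after a @ step 2: no successor for Q

ba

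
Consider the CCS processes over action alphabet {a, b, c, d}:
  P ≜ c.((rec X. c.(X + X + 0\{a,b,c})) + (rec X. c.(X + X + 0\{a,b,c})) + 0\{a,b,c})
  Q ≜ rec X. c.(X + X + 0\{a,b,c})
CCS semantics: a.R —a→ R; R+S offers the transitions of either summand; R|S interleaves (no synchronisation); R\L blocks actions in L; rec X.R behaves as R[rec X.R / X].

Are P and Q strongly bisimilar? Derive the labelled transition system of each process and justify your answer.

P's transition system — 2 states:
  p0 = c.((rec X. c.(X + X + 0\{a,b,c})) + (rec X. c.(X + X + 0\{a,b,c})) + 0\{a,b,c}) ⊢ =c=> p1
  p1 = (rec X. c.(X + X + 0\{a,b,c})) + (rec X. c.(X + X + 0\{a,b,c})) + 0\{a,b,c} ⊢ =c=> p1
Q's transition system — 2 states:
  q0 = rec X. c.(X + X + 0\{a,b,c}) ⊢ =c=> q1
  q1 = (rec X. c.(X + X + 0\{a,b,c})) + (rec X. c.(X + X + 0\{a,b,c})) + 0\{a,b,c} ⊢ =c=> q1
Bisimilarity quotient blocks:
  B0 = {p0, p1, q0, q1}
p0 ∈ B0, q0 ∈ B0 → same block

bisimilar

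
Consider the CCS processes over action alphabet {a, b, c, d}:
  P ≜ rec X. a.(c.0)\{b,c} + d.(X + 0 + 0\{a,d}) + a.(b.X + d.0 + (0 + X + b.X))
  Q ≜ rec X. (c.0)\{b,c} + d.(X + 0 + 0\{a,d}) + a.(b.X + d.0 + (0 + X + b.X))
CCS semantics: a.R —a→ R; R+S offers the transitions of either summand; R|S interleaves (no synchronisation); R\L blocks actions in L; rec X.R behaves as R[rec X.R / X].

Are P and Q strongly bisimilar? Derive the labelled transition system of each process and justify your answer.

Reachable graph of P (5 states):
  m0 = rec X. a.(c.0)\{b,c} + d.(X + 0 + 0\{a,d}) + a.(b.X + d.0 + (0 + X + b.X)) :: ··a··> m1, ··a··> m2, ··d··> m3
  m1 = (c.0)\{b,c} :: ·
  m2 = b.(rec X. a.(c.0)\{b,c} + d.(X + 0 + 0\{a,d}) + a.(b.X + d.0 + (0 + X + b.X))) + d.0 + (0 + (rec X. a.(c.0)\{b,c} + d.(X + 0 + 0\{a,d}) + a.(b.X + d.0 + (0 + X + b.X))) + b.(rec X. a.(c.0)\{b,c} + d.(X + 0 + 0\{a,d}) + a.(b.X + d.0 + (0 + X + b.X)))) :: ··a··> m1, ··a··> m2, ··b··> m0, ··d··> m3, ··d··> m4
  m3 = (rec X. a.(c.0)\{b,c} + d.(X + 0 + 0\{a,d}) + a.(b.X + d.0 + (0 + X + b.X))) + 0 + 0\{a,d} :: ··a··> m1, ··a··> m2, ··d··> m3
  m4 = 0 :: ·
Reachable graph of Q (4 states):
  n0 = rec X. (c.0)\{b,c} + d.(X + 0 + 0\{a,d}) + a.(b.X + d.0 + (0 + X + b.X)) :: ··a··> n1, ··d··> n2
  n1 = b.(rec X. (c.0)\{b,c} + d.(X + 0 + 0\{a,d}) + a.(b.X + d.0 + (0 + X + b.X))) + d.0 + (0 + (rec X. (c.0)\{b,c} + d.(X + 0 + 0\{a,d}) + a.(b.X + d.0 + (0 + X + b.X))) + b.(rec X. (c.0)\{b,c} + d.(X + 0 + 0\{a,d}) + a.(b.X + d.0 + (0 + X + b.X)))) :: ··a··> n1, ··b··> n0, ··d··> n2, ··d··> n3
  n2 = (rec X. (c.0)\{b,c} + d.(X + 0 + 0\{a,d}) + a.(b.X + d.0 + (0 + X + b.X))) + 0 + 0\{a,d} :: ··a··> n1, ··d··> n2
  n3 = 0 :: ·
Bisimilarity quotient blocks:
  B0 = {m0, m3}
  B1 = {m1, m4, n3}
  B2 = {m2}
  B3 = {n0, n2}
  B4 = {n1}
m0 ∈ B0, n0 ∈ B3 → different blocks

P ≁ Q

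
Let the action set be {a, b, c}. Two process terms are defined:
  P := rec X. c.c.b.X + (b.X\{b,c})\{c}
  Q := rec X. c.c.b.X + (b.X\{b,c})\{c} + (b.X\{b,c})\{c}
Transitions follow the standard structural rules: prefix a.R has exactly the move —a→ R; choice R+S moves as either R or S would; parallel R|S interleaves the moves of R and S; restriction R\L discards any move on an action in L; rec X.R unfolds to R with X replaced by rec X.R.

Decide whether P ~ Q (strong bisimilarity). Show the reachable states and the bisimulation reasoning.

Reachable graph of P (4 states):
  m0 = rec X. c.c.b.X + (b.X\{b,c})\{c} :: =b=> m1, =c=> m2
  m1 = (rec X. c.c.b.X + (b.X\{b,c})\{c})\{b,c}\{c} :: deadlocked
  m2 = c.b.(rec X. c.c.b.X + (b.X\{b,c})\{c}) :: =c=> m3
  m3 = b.(rec X. c.c.b.X + (b.X\{b,c})\{c}) :: =b=> m0
Reachable graph of Q (4 states):
  n0 = rec X. c.c.b.X + (b.X\{b,c})\{c} + (b.X\{b,c})\{c} :: =b=> n1, =c=> n2
  n1 = (rec X. c.c.b.X + (b.X\{b,c})\{c} + (b.X\{b,c})\{c})\{b,c}\{c} :: deadlocked
  n2 = c.b.(rec X. c.c.b.X + (b.X\{b,c})\{c} + (b.X\{b,c})\{c}) :: =c=> n3
  n3 = b.(rec X. c.c.b.X + (b.X\{b,c})\{c} + (b.X\{b,c})\{c}) :: =b=> n0
Coarsest stable partition (strong bisimilarity classes):
  B0 = {m0, n0}
  B1 = {m1, n1}
  B2 = {m2, n2}
  B3 = {m3, n3}
m0 ∈ B0, n0 ∈ B0 → same block

YES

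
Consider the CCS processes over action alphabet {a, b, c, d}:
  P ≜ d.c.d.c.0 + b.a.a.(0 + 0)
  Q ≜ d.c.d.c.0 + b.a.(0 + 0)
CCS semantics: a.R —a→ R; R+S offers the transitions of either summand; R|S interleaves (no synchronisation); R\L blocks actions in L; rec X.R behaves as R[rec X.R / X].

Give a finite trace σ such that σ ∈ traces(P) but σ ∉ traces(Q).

Reachable graph of P (8 states):
  s0 = d.c.d.c.0 + b.a.a.(0 + 0) → --b--▸ s1, --d--▸ s2
  s1 = a.a.(0 + 0) → --a--▸ s3
  s2 = c.d.c.0 → --c--▸ s4
  s3 = a.(0 + 0) → --a--▸ s5
  s4 = d.c.0 → --d--▸ s6
  s5 = 0 + 0 → (no moves)
  s6 = c.0 → --c--▸ s7
  s7 = 0 → (no moves)
Reachable graph of Q (7 states):
  t0 = d.c.d.c.0 + b.a.(0 + 0) → --b--▸ t1, --d--▸ t2
  t1 = a.(0 + 0) → --a--▸ t3
  t2 = c.d.c.0 → --c--▸ t4
  t3 = 0 + 0 → (no moves)
  t4 = d.c.0 → --d--▸ t5
  t5 = c.0 → --c--▸ t6
  t6 = 0 → (no moves)
Run σ = ⟨baa⟩ on P: start {s0}
  after b @ step 1: {s1}
  after a @ step 2: {s3}
  after a @ step 3: {s5}
  ✓ P
Run σ = ⟨baa⟩ on Q: start {t0}
  after b @ step 1: {t1}
  after a @ step 2: {t3}
  after a @ step 3: ∅ (Q stuck)

baa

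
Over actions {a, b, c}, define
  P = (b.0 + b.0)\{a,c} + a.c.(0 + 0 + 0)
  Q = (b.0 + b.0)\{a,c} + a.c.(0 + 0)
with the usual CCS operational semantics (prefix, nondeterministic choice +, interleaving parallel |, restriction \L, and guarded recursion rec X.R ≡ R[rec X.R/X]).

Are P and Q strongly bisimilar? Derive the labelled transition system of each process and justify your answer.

Reachable graph of P (4 states):
  p0 = (b.0 + b.0)\{a,c} + a.c.(0 + 0 + 0) :: -a-> p1, -b-> p2
  p1 = c.(0 + 0 + 0) :: -c-> p3
  p2 = 0\{a,c} :: stopped
  p3 = 0 + 0 + 0 :: stopped
Reachable graph of Q (4 states):
  q0 = (b.0 + b.0)\{a,c} + a.c.(0 + 0) :: -a-> q1, -b-> q2
  q1 = c.(0 + 0) :: -c-> q3
  q2 = 0\{a,c} :: stopped
  q3 = 0 + 0 :: stopped
Coarsest stable partition (strong bisimilarity classes):
  B0 = {p0, q0}
  B1 = {p2, p3, q2, q3}
  B2 = {p1, q1}
p0 ∈ B0, q0 ∈ B0 → same block

YES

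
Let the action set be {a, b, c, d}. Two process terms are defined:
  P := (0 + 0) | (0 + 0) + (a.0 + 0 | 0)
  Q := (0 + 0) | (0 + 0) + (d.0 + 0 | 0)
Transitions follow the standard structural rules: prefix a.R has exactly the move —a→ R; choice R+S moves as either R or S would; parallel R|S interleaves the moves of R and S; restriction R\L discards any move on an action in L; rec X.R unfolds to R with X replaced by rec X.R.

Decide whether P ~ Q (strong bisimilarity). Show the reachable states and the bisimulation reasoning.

P's transition system — 2 states:
  u0 = (0 + 0) | (0 + 0) + (a.0 + 0 | 0) :: -a-> u1
  u1 = 0 :: stopped
Q's transition system — 2 states:
  v0 = (0 + 0) | (0 + 0) + (d.0 + 0 | 0) :: -d-> v1
  v1 = 0 :: stopped
Partition-refinement fixed point:
  B0 = {u0}
  B1 = {u1, v1}
  B2 = {v0}
u0 ∈ B0, v0 ∈ B2 → different blocks

not bisimilar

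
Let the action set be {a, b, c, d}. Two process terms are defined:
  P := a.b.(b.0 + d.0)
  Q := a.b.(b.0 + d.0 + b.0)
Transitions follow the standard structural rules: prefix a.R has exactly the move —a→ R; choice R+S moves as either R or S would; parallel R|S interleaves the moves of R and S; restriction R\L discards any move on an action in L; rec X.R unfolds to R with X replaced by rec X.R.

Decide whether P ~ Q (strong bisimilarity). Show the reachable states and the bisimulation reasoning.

bisimilar

LTS(P): 4 reachable states
  s0 = a.b.(b.0 + d.0) | --a--▸ s1
  s1 = b.(b.0 + d.0) | --b--▸ s2
  s2 = b.0 + d.0 | --b--▸ s3, --d--▸ s3
  s3 = 0 | deadlocked
LTS(Q): 4 reachable states
  t0 = a.b.(b.0 + d.0 + b.0) | --a--▸ t1
  t1 = b.(b.0 + d.0 + b.0) | --b--▸ t2
  t2 = b.0 + d.0 + b.0 | --b--▸ t3, --d--▸ t3
  t3 = 0 | deadlocked
Coarsest stable partition (strong bisimilarity classes):
  B0 = {s0, t0}
  B1 = {s1, t1}
  B2 = {s2, t2}
  B3 = {s3, t3}
s0 ∈ B0, t0 ∈ B0 → same block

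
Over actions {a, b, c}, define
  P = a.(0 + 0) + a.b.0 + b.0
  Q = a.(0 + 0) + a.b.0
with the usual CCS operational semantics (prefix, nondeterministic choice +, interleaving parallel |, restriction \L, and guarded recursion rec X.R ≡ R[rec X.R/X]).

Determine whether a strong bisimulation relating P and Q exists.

P's transition system — 4 states:
  s0 = a.(0 + 0) + a.b.0 + b.0 → --a--▸ s1, --a--▸ s2, --b--▸ s3
  s1 = 0 + 0 → deadlocked
  s2 = b.0 → --b--▸ s3
  s3 = 0 → deadlocked
Q's transition system — 4 states:
  t0 = a.(0 + 0) + a.b.0 → --a--▸ t1, --a--▸ t2
  t1 = 0 + 0 → deadlocked
  t2 = b.0 → --b--▸ t3
  t3 = 0 → deadlocked
Bisimilarity quotient blocks:
  B0 = {s0}
  B1 = {s1, s3, t1, t3}
  B2 = {s2, t2}
  B3 = {t0}
s0 ∈ B0, t0 ∈ B3 → different blocks

P ≁ Q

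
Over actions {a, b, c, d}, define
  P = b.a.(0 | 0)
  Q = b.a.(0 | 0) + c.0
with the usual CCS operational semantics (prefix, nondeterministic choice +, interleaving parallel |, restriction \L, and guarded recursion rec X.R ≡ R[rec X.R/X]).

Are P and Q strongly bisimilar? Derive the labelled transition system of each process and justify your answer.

Reachable graph of P (3 states):
  m0 = b.a.(0 | 0) → ··b··> m1
  m1 = a.(0 | 0) → ··a··> m2
  m2 = 0 | 0 → ·
Reachable graph of Q (4 states):
  n0 = b.a.(0 | 0) + c.0 → ··b··> n1, ··c··> n2
  n1 = a.(0 | 0) → ··a··> n3
  n2 = 0 → ·
  n3 = 0 | 0 → ·
Bisimilarity quotient blocks:
  B0 = {m0}
  B1 = {m1, n1}
  B2 = {m2, n2, n3}
  B3 = {n0}
m0 ∈ B0, n0 ∈ B3 → different blocks

P ≁ Q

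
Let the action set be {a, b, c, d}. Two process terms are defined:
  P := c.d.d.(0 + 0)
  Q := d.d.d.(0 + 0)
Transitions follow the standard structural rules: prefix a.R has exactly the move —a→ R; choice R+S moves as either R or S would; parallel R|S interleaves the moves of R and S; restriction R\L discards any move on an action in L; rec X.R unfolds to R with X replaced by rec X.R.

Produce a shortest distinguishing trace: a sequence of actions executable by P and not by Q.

c

P's transition system — 4 states:
  m0 = c.d.d.(0 + 0) ⊢ --c--▸ m1
  m1 = d.d.(0 + 0) ⊢ --d--▸ m2
  m2 = d.(0 + 0) ⊢ --d--▸ m3
  m3 = 0 + 0 ⊢ ∅
Q's transition system — 4 states:
  n0 = d.d.d.(0 + 0) ⊢ --d--▸ n1
  n1 = d.d.(0 + 0) ⊢ --d--▸ n2
  n2 = d.(0 + 0) ⊢ --d--▸ n3
  n3 = 0 + 0 ⊢ ∅
Trace ⟨c⟩ through P, begin at {m0}:
  step 1 (c): {m1}
  P completes σ.
Trace ⟨c⟩ through Q, begin at {n0}:
  step 1 (c): no successor for Q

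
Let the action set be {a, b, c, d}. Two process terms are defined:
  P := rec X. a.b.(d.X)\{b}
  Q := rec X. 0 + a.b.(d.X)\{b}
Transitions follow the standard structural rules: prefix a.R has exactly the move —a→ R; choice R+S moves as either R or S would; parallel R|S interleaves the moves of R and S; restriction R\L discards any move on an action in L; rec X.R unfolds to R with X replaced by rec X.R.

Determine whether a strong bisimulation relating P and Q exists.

LTS(P): 5 reachable states
  p0 = rec X. a.b.(d.X)\{b} ⊢ --a--▸ p1
  p1 = b.(d.(rec X. a.b.(d.X)\{b}))\{b} ⊢ --b--▸ p2
  p2 = (d.(rec X. a.b.(d.X)\{b}))\{b} ⊢ --d--▸ p3
  p3 = (rec X. a.b.(d.X)\{b})\{b} ⊢ --a--▸ p4
  p4 = (b.(d.(rec X. a.b.(d.X)\{b}))\{b})\{b} ⊢ ·
LTS(Q): 5 reachable states
  q0 = rec X. 0 + a.b.(d.X)\{b} ⊢ --a--▸ q1
  q1 = b.(d.(rec X. 0 + a.b.(d.X)\{b}))\{b} ⊢ --b--▸ q2
  q2 = (d.(rec X. 0 + a.b.(d.X)\{b}))\{b} ⊢ --d--▸ q3
  q3 = (rec X. 0 + a.b.(d.X)\{b})\{b} ⊢ --a--▸ q4
  q4 = (b.(d.(rec X. 0 + a.b.(d.X)\{b}))\{b})\{b} ⊢ ·
Bisimilarity quotient blocks:
  B0 = {p0, q0}
  B1 = {p1, q1}
  B2 = {p2, q2}
  B3 = {p3, q3}
  B4 = {p4, q4}
p0 ∈ B0, q0 ∈ B0 → same block

P ~ Q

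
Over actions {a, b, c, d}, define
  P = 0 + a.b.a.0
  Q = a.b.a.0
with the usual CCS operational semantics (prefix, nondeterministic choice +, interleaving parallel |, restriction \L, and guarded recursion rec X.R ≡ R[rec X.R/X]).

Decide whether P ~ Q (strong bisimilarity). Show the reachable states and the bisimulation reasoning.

P's transition system — 4 states:
  u0 = 0 + a.b.a.0 → -a-> u1
  u1 = b.a.0 → -b-> u2
  u2 = a.0 → -a-> u3
  u3 = 0 → stopped
Q's transition system — 4 states:
  v0 = a.b.a.0 → -a-> v1
  v1 = b.a.0 → -b-> v2
  v2 = a.0 → -a-> v3
  v3 = 0 → stopped
Bisimilarity quotient blocks:
  B0 = {u0, v0}
  B1 = {u1, v1}
  B2 = {u2, v2}
  B3 = {u3, v3}
u0 ∈ B0, v0 ∈ B0 → same block

YES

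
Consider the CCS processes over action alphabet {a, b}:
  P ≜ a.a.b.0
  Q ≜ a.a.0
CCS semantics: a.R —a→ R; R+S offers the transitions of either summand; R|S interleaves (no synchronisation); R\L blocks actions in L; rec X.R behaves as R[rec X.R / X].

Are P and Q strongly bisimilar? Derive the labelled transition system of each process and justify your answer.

not bisimilar

Reachable graph of P (4 states):
  m0 = a.a.b.0 | =a=> m1
  m1 = a.b.0 | =a=> m2
  m2 = b.0 | =b=> m3
  m3 = 0 | (no moves)
Reachable graph of Q (3 states):
  n0 = a.a.0 | =a=> n1
  n1 = a.0 | =a=> n2
  n2 = 0 | (no moves)
Coarsest stable partition (strong bisimilarity classes):
  B0 = {m0}
  B1 = {m1}
  B2 = {m2}
  B3 = {m3, n2}
  B4 = {n0}
  B5 = {n1}
m0 ∈ B0, n0 ∈ B4 → different blocks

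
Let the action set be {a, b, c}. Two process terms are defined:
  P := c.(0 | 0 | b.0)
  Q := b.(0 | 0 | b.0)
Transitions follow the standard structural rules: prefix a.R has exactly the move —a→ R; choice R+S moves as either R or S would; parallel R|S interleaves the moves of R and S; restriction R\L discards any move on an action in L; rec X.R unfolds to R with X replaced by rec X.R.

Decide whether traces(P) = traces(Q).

traces(P) ≠ traces(Q) — witness ⟨c⟩

Reachable graph of P (3 states):
  m0 = c.(0 | 0 | b.0) ⊢ ··c··> m1
  m1 = 0 | 0 | b.0 ⊢ ··b··> m2
  m2 = 0 | 0 | 0 ⊢ ·
Reachable graph of Q (3 states):
  n0 = b.(0 | 0 | b.0) ⊢ ··b··> n1
  n1 = 0 | 0 | b.0 ⊢ ··b··> n2
  n2 = 0 | 0 | 0 ⊢ ·
Run σ = ⟨c⟩ on P: start {m0}
  after c @ step 1: {m1}
  P completes σ.
Run σ = ⟨c⟩ on Q: start {n0}
  after c @ step 1: no successor for Q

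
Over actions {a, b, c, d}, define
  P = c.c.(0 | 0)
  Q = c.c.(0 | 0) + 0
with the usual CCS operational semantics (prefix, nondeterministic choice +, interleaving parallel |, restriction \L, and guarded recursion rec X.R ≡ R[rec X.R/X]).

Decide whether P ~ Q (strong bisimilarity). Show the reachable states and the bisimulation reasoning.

Reachable graph of P (3 states):
  s0 = c.c.(0 | 0) has moves -c-> s1
  s1 = c.(0 | 0) has moves -c-> s2
  s2 = 0 | 0 has moves ∅
Reachable graph of Q (3 states):
  t0 = c.c.(0 | 0) + 0 has moves -c-> t1
  t1 = c.(0 | 0) has moves -c-> t2
  t2 = 0 | 0 has moves ∅
Bisimilarity quotient blocks:
  B0 = {s0, t0}
  B1 = {s1, t1}
  B2 = {s2, t2}
s0 ∈ B0, t0 ∈ B0 → same block

P ~ Q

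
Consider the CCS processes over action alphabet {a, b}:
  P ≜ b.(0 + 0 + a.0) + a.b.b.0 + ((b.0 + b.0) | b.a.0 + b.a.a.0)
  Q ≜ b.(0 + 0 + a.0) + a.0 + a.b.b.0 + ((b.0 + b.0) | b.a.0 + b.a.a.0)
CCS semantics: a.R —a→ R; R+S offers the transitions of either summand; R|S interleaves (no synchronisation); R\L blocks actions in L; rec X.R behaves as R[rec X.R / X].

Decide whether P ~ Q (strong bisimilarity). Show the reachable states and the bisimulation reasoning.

P's transition system — 12 states:
  m0 = b.(0 + 0 + a.0) + a.b.b.0 + ((b.0 + b.0) | b.a.0 + b.a.a.0) | —a→ m1, —b→ m2, —b→ m3, —b→ m4, —b→ m5
  m1 = b.b.0 | —b→ m6
  m2 = (b.0 + b.0) | a.0 | —a→ m7, —b→ m8
  m3 = 0 + 0 + a.0 | —a→ m9
  m4 = 0 | b.a.0 | —b→ m8
  m5 = a.a.0 | —a→ m10
  m6 = b.0 | —b→ m9
  m7 = (b.0 + b.0) | 0 | —b→ m11
  m8 = 0 | a.0 | —a→ m11
  m9 = 0 | stopped
  m10 = a.0 | —a→ m9
  m11 = 0 | 0 | stopped
Q's transition system — 12 states:
  n0 = b.(0 + 0 + a.0) + a.0 + a.b.b.0 + ((b.0 + b.0) | b.a.0 + b.a.a.0) | —a→ n1, —a→ n2, —b→ n3, —b→ n4, —b→ n5, —b→ n6
  n1 = 0 | stopped
  n2 = b.b.0 | —b→ n7
  n3 = (b.0 + b.0) | a.0 | —a→ n8, —b→ n9
  n4 = 0 + 0 + a.0 | —a→ n1
  n5 = 0 | b.a.0 | —b→ n9
  n6 = a.a.0 | —a→ n10
  n7 = b.0 | —b→ n1
  n8 = (b.0 + b.0) | 0 | —b→ n11
  n9 = 0 | a.0 | —a→ n11
  n10 = a.0 | —a→ n1
  n11 = 0 | 0 | stopped
Coarsest stable partition (strong bisimilarity classes):
  B0 = {m0}
  B1 = {m10, m3, m8, n10, n4, n9}
  B2 = {m11, m9, n1, n11}
  B3 = {m4, n5}
  B4 = {m1, n2}
  B5 = {m6, m7, n7, n8}
  B6 = {m2, n3}
  B7 = {m5, n6}
  B8 = {n0}
m0 ∈ B0, n0 ∈ B8 → different blocks

not bisimilar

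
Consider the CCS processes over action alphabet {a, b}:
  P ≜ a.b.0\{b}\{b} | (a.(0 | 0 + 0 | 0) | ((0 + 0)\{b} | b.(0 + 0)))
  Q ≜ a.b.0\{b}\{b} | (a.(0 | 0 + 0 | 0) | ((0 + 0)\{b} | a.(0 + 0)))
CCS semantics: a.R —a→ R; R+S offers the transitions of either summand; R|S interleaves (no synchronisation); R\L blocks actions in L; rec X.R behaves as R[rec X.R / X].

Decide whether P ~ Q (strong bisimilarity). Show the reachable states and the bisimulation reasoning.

P ≁ Q

Reachable graph of P (12 states):
  m0 = a.b.0\{b}\{b} | (a.(0 | 0 + 0 | 0) | ((0 + 0)\{b} | b.(0 + 0))) ⊢ —a→ m1, —a→ m2, —b→ m3
  m1 = a.b.0\{b}\{b} | ((0 | 0 + 0 | 0) | ((0 + 0)\{b} | b.(0 + 0))) ⊢ —a→ m4, —b→ m5
  m2 = b.0\{b}\{b} | (a.(0 | 0 + 0 | 0) | ((0 + 0)\{b} | b.(0 + 0))) ⊢ —a→ m4, —b→ m6, —b→ m7
  m3 = a.b.0\{b}\{b} | (a.(0 | 0 + 0 | 0) | ((0 + 0)\{b} | (0 + 0))) ⊢ —a→ m5, —a→ m7
  m4 = b.0\{b}\{b} | ((0 | 0 + 0 | 0) | ((0 + 0)\{b} | b.(0 + 0))) ⊢ —b→ m8, —b→ m9
  m5 = a.b.0\{b}\{b} | ((0 | 0 + 0 | 0) | ((0 + 0)\{b} | (0 + 0))) ⊢ —a→ m9
  m6 = 0\{b}\{b} | (a.(0 | 0 + 0 | 0) | ((0 + 0)\{b} | b.(0 + 0))) ⊢ —a→ m8, —b→ m10
  m7 = b.0\{b}\{b} | (a.(0 | 0 + 0 | 0) | ((0 + 0)\{b} | (0 + 0))) ⊢ —a→ m9, —b→ m10
  m8 = 0\{b}\{b} | ((0 | 0 + 0 | 0) | ((0 + 0)\{b} | b.(0 + 0))) ⊢ —b→ m11
  m9 = b.0\{b}\{b} | ((0 | 0 + 0 | 0) | ((0 + 0)\{b} | (0 + 0))) ⊢ —b→ m11
  m10 = 0\{b}\{b} | (a.(0 | 0 + 0 | 0) | ((0 + 0)\{b} | (0 + 0))) ⊢ —a→ m11
  m11 = 0\{b}\{b} | ((0 | 0 + 0 | 0) | ((0 + 0)\{b} | (0 + 0))) ⊢ stopped
Reachable graph of Q (12 states):
  n0 = a.b.0\{b}\{b} | (a.(0 | 0 + 0 | 0) | ((0 + 0)\{b} | a.(0 + 0))) ⊢ —a→ n1, —a→ n2, —a→ n3
  n1 = a.b.0\{b}\{b} | ((0 | 0 + 0 | 0) | ((0 + 0)\{b} | a.(0 + 0))) ⊢ —a→ n4, —a→ n5
  n2 = a.b.0\{b}\{b} | (a.(0 | 0 + 0 | 0) | ((0 + 0)\{b} | (0 + 0))) ⊢ —a→ n4, —a→ n6
  n3 = b.0\{b}\{b} | (a.(0 | 0 + 0 | 0) | ((0 + 0)\{b} | a.(0 + 0))) ⊢ —a→ n5, —a→ n6, —b→ n7
  n4 = a.b.0\{b}\{b} | ((0 | 0 + 0 | 0) | ((0 + 0)\{b} | (0 + 0))) ⊢ —a→ n8
  n5 = b.0\{b}\{b} | ((0 | 0 + 0 | 0) | ((0 + 0)\{b} | a.(0 + 0))) ⊢ —a→ n8, —b→ n9
  n6 = b.0\{b}\{b} | (a.(0 | 0 + 0 | 0) | ((0 + 0)\{b} | (0 + 0))) ⊢ —a→ n8, —b→ n10
  n7 = 0\{b}\{b} | (a.(0 | 0 + 0 | 0) | ((0 + 0)\{b} | a.(0 + 0))) ⊢ —a→ n10, —a→ n9
  n8 = b.0\{b}\{b} | ((0 | 0 + 0 | 0) | ((0 + 0)\{b} | (0 + 0))) ⊢ —b→ n11
  n9 = 0\{b}\{b} | ((0 | 0 + 0 | 0) | ((0 + 0)\{b} | a.(0 + 0))) ⊢ —a→ n11
  n10 = 0\{b}\{b} | (a.(0 | 0 + 0 | 0) | ((0 + 0)\{b} | (0 + 0))) ⊢ —a→ n11
  n11 = 0\{b}\{b} | ((0 | 0 + 0 | 0) | ((0 + 0)\{b} | (0 + 0))) ⊢ stopped
Coarsest stable partition (strong bisimilarity classes):
  B0 = {m0}
  B1 = {m2}
  B2 = {m6, m7, n5, n6}
  B3 = {m8, m9, n8}
  B4 = {m11, n11}
  B5 = {m10, n10, n9}
  B6 = {m4}
  B7 = {m3, n1, n2}
  B8 = {m5, n4}
  B9 = {m1}
  B10 = {n0}
  B11 = {n3}
  B12 = {n7}
m0 ∈ B0, n0 ∈ B10 → different blocks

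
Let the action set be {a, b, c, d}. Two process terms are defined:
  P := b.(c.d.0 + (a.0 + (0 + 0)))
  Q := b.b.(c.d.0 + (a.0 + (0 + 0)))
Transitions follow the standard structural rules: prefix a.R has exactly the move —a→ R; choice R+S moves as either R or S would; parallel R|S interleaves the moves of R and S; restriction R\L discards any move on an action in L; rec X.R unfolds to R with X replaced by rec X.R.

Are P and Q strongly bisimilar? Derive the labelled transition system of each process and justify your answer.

Reachable graph of P (4 states):
  p0 = b.(c.d.0 + (a.0 + (0 + 0))) has moves ··b··> p1
  p1 = c.d.0 + (a.0 + (0 + 0)) has moves ··a··> p2, ··c··> p3
  p2 = 0 has moves stopped
  p3 = d.0 has moves ··d··> p2
Reachable graph of Q (5 states):
  q0 = b.b.(c.d.0 + (a.0 + (0 + 0))) has moves ··b··> q1
  q1 = b.(c.d.0 + (a.0 + (0 + 0))) has moves ··b··> q2
  q2 = c.d.0 + (a.0 + (0 + 0)) has moves ··a··> q3, ··c··> q4
  q3 = 0 has moves stopped
  q4 = d.0 has moves ··d··> q3
Bisimilarity quotient blocks:
  B0 = {p0, q1}
  B1 = {p1, q2}
  B2 = {p2, q3}
  B3 = {p3, q4}
  B4 = {q0}
p0 ∈ B0, q0 ∈ B4 → different blocks

NO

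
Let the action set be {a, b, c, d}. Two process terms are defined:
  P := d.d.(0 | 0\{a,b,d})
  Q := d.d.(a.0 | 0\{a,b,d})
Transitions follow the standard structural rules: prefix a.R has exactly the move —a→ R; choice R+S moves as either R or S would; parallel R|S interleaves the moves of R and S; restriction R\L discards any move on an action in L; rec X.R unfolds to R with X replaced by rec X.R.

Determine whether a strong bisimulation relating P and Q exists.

P ≁ Q

P's transition system — 3 states:
  u0 = d.d.(0 | 0\{a,b,d}) | =d=> u1
  u1 = d.(0 | 0\{a,b,d}) | =d=> u2
  u2 = 0 | 0\{a,b,d} | deadlocked
Q's transition system — 4 states:
  v0 = d.d.(a.0 | 0\{a,b,d}) | =d=> v1
  v1 = d.(a.0 | 0\{a,b,d}) | =d=> v2
  v2 = a.0 | 0\{a,b,d} | =a=> v3
  v3 = 0 | 0\{a,b,d} | deadlocked
Coarsest stable partition (strong bisimilarity classes):
  B0 = {u0}
  B1 = {u1}
  B2 = {u2, v3}
  B3 = {v0}
  B4 = {v1}
  B5 = {v2}
u0 ∈ B0, v0 ∈ B3 → different blocks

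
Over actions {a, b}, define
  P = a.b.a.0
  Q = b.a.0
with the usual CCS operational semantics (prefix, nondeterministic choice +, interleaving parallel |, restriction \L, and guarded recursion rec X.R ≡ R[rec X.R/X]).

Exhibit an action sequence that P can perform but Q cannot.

Reachable graph of P (4 states):
  u0 = a.b.a.0 ⊢ --a--▸ u1
  u1 = b.a.0 ⊢ --b--▸ u2
  u2 = a.0 ⊢ --a--▸ u3
  u3 = 0 ⊢ stopped
Reachable graph of Q (3 states):
  v0 = b.a.0 ⊢ --b--▸ v1
  v1 = a.0 ⊢ --a--▸ v2
  v2 = 0 ⊢ stopped
Run σ = ⟨a⟩ on P: start {u0}
  after a @ step 1: {u1}
  — P admits the full trace.
Run σ = ⟨a⟩ on Q: start {v0}
  after a @ step 1: ∅ (Q stuck)

a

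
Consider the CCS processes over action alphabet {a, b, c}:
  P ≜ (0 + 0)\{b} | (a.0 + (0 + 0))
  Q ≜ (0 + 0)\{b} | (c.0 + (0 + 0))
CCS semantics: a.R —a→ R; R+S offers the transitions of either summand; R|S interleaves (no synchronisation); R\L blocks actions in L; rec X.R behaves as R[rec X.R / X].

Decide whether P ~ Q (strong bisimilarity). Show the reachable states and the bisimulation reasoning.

P ≁ Q

LTS(P): 2 reachable states
  s0 = (0 + 0)\{b} | (a.0 + (0 + 0)) has moves —a→ s1
  s1 = (0 + 0)\{b} | 0 has moves ∅
LTS(Q): 2 reachable states
  t0 = (0 + 0)\{b} | (c.0 + (0 + 0)) has moves —c→ t1
  t1 = (0 + 0)\{b} | 0 has moves ∅
Bisimilarity quotient blocks:
  B0 = {s0}
  B1 = {s1, t1}
  B2 = {t0}
s0 ∈ B0, t0 ∈ B2 → different blocks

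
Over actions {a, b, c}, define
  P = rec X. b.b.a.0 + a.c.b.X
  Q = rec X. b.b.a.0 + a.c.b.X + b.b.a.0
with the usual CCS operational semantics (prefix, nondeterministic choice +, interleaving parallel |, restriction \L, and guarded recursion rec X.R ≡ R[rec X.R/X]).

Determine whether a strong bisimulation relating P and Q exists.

YES

Reachable graph of P (6 states):
  u0 = rec X. b.b.a.0 + a.c.b.X has moves —a→ u1, —b→ u2
  u1 = c.b.(rec X. b.b.a.0 + a.c.b.X) has moves —c→ u3
  u2 = b.a.0 has moves —b→ u4
  u3 = b.(rec X. b.b.a.0 + a.c.b.X) has moves —b→ u0
  u4 = a.0 has moves —a→ u5
  u5 = 0 has moves stopped
Reachable graph of Q (6 states):
  v0 = rec X. b.b.a.0 + a.c.b.X + b.b.a.0 has moves —a→ v1, —b→ v2
  v1 = c.b.(rec X. b.b.a.0 + a.c.b.X + b.b.a.0) has moves —c→ v3
  v2 = b.a.0 has moves —b→ v4
  v3 = b.(rec X. b.b.a.0 + a.c.b.X + b.b.a.0) has moves —b→ v0
  v4 = a.0 has moves —a→ v5
  v5 = 0 has moves stopped
Partition-refinement fixed point:
  B0 = {u0, v0}
  B1 = {u1, v1}
  B2 = {u3, v3}
  B3 = {u2, v2}
  B4 = {u4, v4}
  B5 = {u5, v5}
u0 ∈ B0, v0 ∈ B0 → same block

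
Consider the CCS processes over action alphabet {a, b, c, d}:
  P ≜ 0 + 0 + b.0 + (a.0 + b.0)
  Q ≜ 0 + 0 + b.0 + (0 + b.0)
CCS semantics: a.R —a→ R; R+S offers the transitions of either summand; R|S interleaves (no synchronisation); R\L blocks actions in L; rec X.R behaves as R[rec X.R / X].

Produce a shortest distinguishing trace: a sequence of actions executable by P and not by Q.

Reachable graph of P (2 states):
  p0 = 0 + 0 + b.0 + (a.0 + b.0) | —a→ p1, —b→ p1
  p1 = 0 | ∅
Reachable graph of Q (2 states):
  q0 = 0 + 0 + b.0 + (0 + b.0) | —b→ q1
  q1 = 0 | ∅
Run σ = ⟨a⟩ on P: start {p0}
  after a @ step 1: {p1}
  — P admits the full trace.
Run σ = ⟨a⟩ on Q: start {q0}
  after a @ step 1: no successor for Q

a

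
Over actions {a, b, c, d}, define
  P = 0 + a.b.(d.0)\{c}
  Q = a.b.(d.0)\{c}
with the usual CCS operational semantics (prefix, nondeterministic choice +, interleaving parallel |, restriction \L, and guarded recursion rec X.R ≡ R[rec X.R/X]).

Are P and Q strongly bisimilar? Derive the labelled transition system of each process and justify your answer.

YES

LTS(P): 4 reachable states
  m0 = 0 + a.b.(d.0)\{c} | =a=> m1
  m1 = b.(d.0)\{c} | =b=> m2
  m2 = (d.0)\{c} | =d=> m3
  m3 = 0\{c} | stopped
LTS(Q): 4 reachable states
  n0 = a.b.(d.0)\{c} | =a=> n1
  n1 = b.(d.0)\{c} | =b=> n2
  n2 = (d.0)\{c} | =d=> n3
  n3 = 0\{c} | stopped
Coarsest stable partition (strong bisimilarity classes):
  B0 = {m0, n0}
  B1 = {m1, n1}
  B2 = {m2, n2}
  B3 = {m3, n3}
m0 ∈ B0, n0 ∈ B0 → same block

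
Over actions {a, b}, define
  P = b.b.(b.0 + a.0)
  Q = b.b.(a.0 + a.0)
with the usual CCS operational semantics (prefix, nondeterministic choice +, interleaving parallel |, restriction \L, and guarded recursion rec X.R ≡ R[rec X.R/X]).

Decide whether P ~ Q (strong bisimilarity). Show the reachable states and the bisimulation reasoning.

LTS(P): 4 reachable states
  s0 = b.b.(b.0 + a.0) has moves —b→ s1
  s1 = b.(b.0 + a.0) has moves —b→ s2
  s2 = b.0 + a.0 has moves —a→ s3, —b→ s3
  s3 = 0 has moves stopped
LTS(Q): 4 reachable states
  t0 = b.b.(a.0 + a.0) has moves —b→ t1
  t1 = b.(a.0 + a.0) has moves —b→ t2
  t2 = a.0 + a.0 has moves —a→ t3
  t3 = 0 has moves stopped
Partition-refinement fixed point:
  B0 = {s0}
  B1 = {s1}
  B2 = {s2}
  B3 = {s3, t3}
  B4 = {t0}
  B5 = {t1}
  B6 = {t2}
s0 ∈ B0, t0 ∈ B4 → different blocks

NO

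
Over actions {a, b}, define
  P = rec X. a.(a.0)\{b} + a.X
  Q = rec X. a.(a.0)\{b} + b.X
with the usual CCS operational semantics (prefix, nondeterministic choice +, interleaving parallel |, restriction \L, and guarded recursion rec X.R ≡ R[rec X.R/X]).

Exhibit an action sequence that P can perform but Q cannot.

Reachable graph of P (3 states):
  p0 = rec X. a.(a.0)\{b} + a.X → —a→ p0, —a→ p1
  p1 = (a.0)\{b} → —a→ p2
  p2 = 0\{b} → stopped
Reachable graph of Q (3 states):
  q0 = rec X. a.(a.0)\{b} + b.X → —a→ q1, —b→ q0
  q1 = (a.0)\{b} → —a→ q2
  q2 = 0\{b} → stopped
Run σ = ⟨aaa⟩ on P: start {p0}
  [1] a ⇒ {p0, p1}
  [2] a ⇒ {p0, p1, p2}
  [3] a ⇒ {p0, p1, p2}
  — P admits the full trace.
Run σ = ⟨aaa⟩ on Q: start {q0}
  [1] a ⇒ {q1}
  [2] a ⇒ {q2}
  [3] a ⇒ ∅ (Q stuck)

aaa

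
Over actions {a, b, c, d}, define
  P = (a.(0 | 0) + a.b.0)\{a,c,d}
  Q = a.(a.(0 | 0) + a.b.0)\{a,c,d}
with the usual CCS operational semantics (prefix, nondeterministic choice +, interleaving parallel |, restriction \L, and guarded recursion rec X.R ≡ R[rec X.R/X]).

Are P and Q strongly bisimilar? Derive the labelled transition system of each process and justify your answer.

P's transition system — 1 states:
  u0 = (a.(0 | 0) + a.b.0)\{a,c,d} | ∅
Q's transition system — 2 states:
  v0 = a.(a.(0 | 0) + a.b.0)\{a,c,d} | —a→ v1
  v1 = (a.(0 | 0) + a.b.0)\{a,c,d} | ∅
Partition-refinement fixed point:
  B0 = {u0, v1}
  B1 = {v0}
u0 ∈ B0, v0 ∈ B1 → different blocks

not bisimilar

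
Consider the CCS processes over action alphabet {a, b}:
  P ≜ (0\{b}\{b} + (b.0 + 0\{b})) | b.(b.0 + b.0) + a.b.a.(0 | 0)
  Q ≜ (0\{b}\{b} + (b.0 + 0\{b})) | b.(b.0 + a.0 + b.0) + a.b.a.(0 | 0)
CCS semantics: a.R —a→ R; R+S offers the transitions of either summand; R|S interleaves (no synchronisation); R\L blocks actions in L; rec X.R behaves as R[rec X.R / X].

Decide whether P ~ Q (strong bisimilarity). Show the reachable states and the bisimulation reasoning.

P ≁ Q

Reachable graph of P (8 states):
  s0 = (0\{b}\{b} + (b.0 + 0\{b})) | b.(b.0 + b.0) + a.b.a.(0 | 0) | ··a··> s1, ··b··> s2, ··b··> s3
  s1 = b.a.(0 | 0) | ··b··> s4
  s2 = (0\{b}\{b} + (b.0 + 0\{b})) | (b.0 + b.0) | ··b··> s5, ··b··> s6
  s3 = 0 | b.(b.0 + b.0) | ··b··> s6
  s4 = a.(0 | 0) | ··a··> s7
  s5 = (0\{b}\{b} + (b.0 + 0\{b})) | 0 | ··b··> s7
  s6 = 0 | (b.0 + b.0) | ··b··> s7
  s7 = 0 | 0 | stopped
Reachable graph of Q (8 states):
  t0 = (0\{b}\{b} + (b.0 + 0\{b})) | b.(b.0 + a.0 + b.0) + a.b.a.(0 | 0) | ··a··> t1, ··b··> t2, ··b··> t3
  t1 = b.a.(0 | 0) | ··b··> t4
  t2 = (0\{b}\{b} + (b.0 + 0\{b})) | (b.0 + a.0 + b.0) | ··a··> t5, ··b··> t5, ··b··> t6
  t3 = 0 | b.(b.0 + a.0 + b.0) | ··b··> t6
  t4 = a.(0 | 0) | ··a··> t7
  t5 = (0\{b}\{b} + (b.0 + 0\{b})) | 0 | ··b··> t7
  t6 = 0 | (b.0 + a.0 + b.0) | ··a··> t7, ··b··> t7
  t7 = 0 | 0 | stopped
Coarsest stable partition (strong bisimilarity classes):
  B0 = {s0}
  B1 = {s1, t1}
  B2 = {s4, t4}
  B3 = {s7, t7}
  B4 = {s2, s3}
  B5 = {s5, s6, t5}
  B6 = {t0}
  B7 = {t2}
  B8 = {t6}
  B9 = {t3}
s0 ∈ B0, t0 ∈ B6 → different blocks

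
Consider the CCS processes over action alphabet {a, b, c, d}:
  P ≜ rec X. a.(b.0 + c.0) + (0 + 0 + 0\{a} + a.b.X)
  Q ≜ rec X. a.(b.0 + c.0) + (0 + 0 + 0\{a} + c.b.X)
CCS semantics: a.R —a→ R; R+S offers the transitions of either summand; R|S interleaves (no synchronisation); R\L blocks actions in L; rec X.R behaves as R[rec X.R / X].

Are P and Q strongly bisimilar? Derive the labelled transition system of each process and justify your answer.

NO

LTS(P): 4 reachable states
  u0 = rec X. a.(b.0 + c.0) + (0 + 0 + 0\{a} + a.b.X) ⊢ =a=> u1, =a=> u2
  u1 = b.(rec X. a.(b.0 + c.0) + (0 + 0 + 0\{a} + a.b.X)) ⊢ =b=> u0
  u2 = b.0 + c.0 ⊢ =b=> u3, =c=> u3
  u3 = 0 ⊢ ·
LTS(Q): 4 reachable states
  v0 = rec X. a.(b.0 + c.0) + (0 + 0 + 0\{a} + c.b.X) ⊢ =a=> v1, =c=> v2
  v1 = b.0 + c.0 ⊢ =b=> v3, =c=> v3
  v2 = b.(rec X. a.(b.0 + c.0) + (0 + 0 + 0\{a} + c.b.X)) ⊢ =b=> v0
  v3 = 0 ⊢ ·
Coarsest stable partition (strong bisimilarity classes):
  B0 = {u0}
  B1 = {u2, v1}
  B2 = {u3, v3}
  B3 = {u1}
  B4 = {v0}
  B5 = {v2}
u0 ∈ B0, v0 ∈ B4 → different blocks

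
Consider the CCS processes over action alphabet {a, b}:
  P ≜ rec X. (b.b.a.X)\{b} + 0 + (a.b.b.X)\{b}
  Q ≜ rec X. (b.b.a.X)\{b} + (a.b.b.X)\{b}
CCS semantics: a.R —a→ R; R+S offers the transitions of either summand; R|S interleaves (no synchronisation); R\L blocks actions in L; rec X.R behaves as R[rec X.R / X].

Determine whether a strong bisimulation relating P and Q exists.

P's transition system — 2 states:
  u0 = rec X. (b.b.a.X)\{b} + 0 + (a.b.b.X)\{b} has moves ··a··> u1
  u1 = (b.b.(rec X. (b.b.a.X)\{b} + 0 + (a.b.b.X)\{b}))\{b} has moves deadlocked
Q's transition system — 2 states:
  v0 = rec X. (b.b.a.X)\{b} + (a.b.b.X)\{b} has moves ··a··> v1
  v1 = (b.b.(rec X. (b.b.a.X)\{b} + (a.b.b.X)\{b}))\{b} has moves deadlocked
Partition-refinement fixed point:
  B0 = {u0, v0}
  B1 = {u1, v1}
u0 ∈ B0, v0 ∈ B0 → same block

bisimilar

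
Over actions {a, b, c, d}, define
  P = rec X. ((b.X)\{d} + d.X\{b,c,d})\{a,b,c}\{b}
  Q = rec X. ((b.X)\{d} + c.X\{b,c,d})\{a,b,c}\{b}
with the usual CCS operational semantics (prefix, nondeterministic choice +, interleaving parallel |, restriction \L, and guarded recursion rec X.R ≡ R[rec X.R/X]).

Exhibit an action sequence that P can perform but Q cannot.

d

Reachable graph of P (2 states):
  s0 = rec X. ((b.X)\{d} + d.X\{b,c,d})\{a,b,c}\{b} ⊢ ··d··> s1
  s1 = (rec X. ((b.X)\{d} + d.X\{b,c,d})\{a,b,c}\{b})\{b,c,d}\{a,b,c}\{b} ⊢ deadlocked
Reachable graph of Q (1 states):
  t0 = rec X. ((b.X)\{d} + c.X\{b,c,d})\{a,b,c}\{b} ⊢ deadlocked
Run σ = ⟨d⟩ on P: start {s0}
  [1] d ⇒ {s1}
  — P admits the full trace.
Run σ = ⟨d⟩ on Q: start {t0}
  [1] d ⇒ ∅ (Q stuck)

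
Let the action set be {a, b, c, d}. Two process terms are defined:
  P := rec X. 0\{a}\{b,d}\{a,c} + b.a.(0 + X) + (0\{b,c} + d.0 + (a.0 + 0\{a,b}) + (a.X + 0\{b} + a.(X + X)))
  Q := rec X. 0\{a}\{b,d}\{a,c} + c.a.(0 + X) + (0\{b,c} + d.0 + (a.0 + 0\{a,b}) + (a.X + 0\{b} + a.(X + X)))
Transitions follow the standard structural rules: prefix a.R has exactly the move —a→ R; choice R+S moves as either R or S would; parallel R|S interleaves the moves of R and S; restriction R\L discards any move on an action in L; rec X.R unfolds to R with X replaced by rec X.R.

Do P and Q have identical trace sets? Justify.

traces(P) ≠ traces(Q) — witness ⟨b⟩

P's transition system — 5 states:
  m0 = rec X. 0\{a}\{b,d}\{a,c} + b.a.(0 + X) + (0\{b,c} + d.0 + (a.0 + 0\{a,b}) + (a.X + 0\{b} + a.(X + X))) has moves =a=> m0, =a=> m1, =a=> m2, =b=> m3, =d=> m2
  m1 = (rec X. 0\{a}\{b,d}\{a,c} + b.a.(0 + X) + (0\{b,c} + d.0 + (a.0 + 0\{a,b}) + (a.X + 0\{b} + a.(X + X)))) + (rec X. 0\{a}\{b,d}\{a,c} + b.a.(0 + X) + (0\{b,c} + d.0 + (a.0 + 0\{a,b}) + (a.X + 0\{b} + a.(X + X)))) has moves =a=> m0, =a=> m1, =a=> m2, =b=> m3, =d=> m2
  m2 = 0 has moves (no moves)
  m3 = a.(0 + (rec X. 0\{a}\{b,d}\{a,c} + b.a.(0 + X) + (0\{b,c} + d.0 + (a.0 + 0\{a,b}) + (a.X + 0\{b} + a.(X + X))))) has moves =a=> m4
  m4 = 0 + (rec X. 0\{a}\{b,d}\{a,c} + b.a.(0 + X) + (0\{b,c} + d.0 + (a.0 + 0\{a,b}) + (a.X + 0\{b} + a.(X + X)))) has moves =a=> m0, =a=> m1, =a=> m2, =b=> m3, =d=> m2
Q's transition system — 5 states:
  n0 = rec X. 0\{a}\{b,d}\{a,c} + c.a.(0 + X) + (0\{b,c} + d.0 + (a.0 + 0\{a,b}) + (a.X + 0\{b} + a.(X + X))) has moves =a=> n0, =a=> n1, =a=> n2, =c=> n3, =d=> n2
  n1 = (rec X. 0\{a}\{b,d}\{a,c} + c.a.(0 + X) + (0\{b,c} + d.0 + (a.0 + 0\{a,b}) + (a.X + 0\{b} + a.(X + X)))) + (rec X. 0\{a}\{b,d}\{a,c} + c.a.(0 + X) + (0\{b,c} + d.0 + (a.0 + 0\{a,b}) + (a.X + 0\{b} + a.(X + X)))) has moves =a=> n0, =a=> n1, =a=> n2, =c=> n3, =d=> n2
  n2 = 0 has moves (no moves)
  n3 = a.(0 + (rec X. 0\{a}\{b,d}\{a,c} + c.a.(0 + X) + (0\{b,c} + d.0 + (a.0 + 0\{a,b}) + (a.X + 0\{b} + a.(X + X))))) has moves =a=> n4
  n4 = 0 + (rec X. 0\{a}\{b,d}\{a,c} + c.a.(0 + X) + (0\{b,c} + d.0 + (a.0 + 0\{a,b}) + (a.X + 0\{b} + a.(X + X)))) has moves =a=> n0, =a=> n1, =a=> n2, =c=> n3, =d=> n2
Executing b from P (initial set {m0}):
  step 1 (b): {m3}
  P completes σ.
Executing b from Q (initial set {n0}):
  step 1 (b): ∅ (Q stuck)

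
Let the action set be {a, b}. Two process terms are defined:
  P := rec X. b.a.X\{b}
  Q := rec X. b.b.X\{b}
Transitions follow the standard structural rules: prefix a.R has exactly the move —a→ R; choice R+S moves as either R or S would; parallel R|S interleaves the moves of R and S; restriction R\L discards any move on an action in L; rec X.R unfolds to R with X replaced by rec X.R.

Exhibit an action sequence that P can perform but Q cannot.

P's transition system — 3 states:
  m0 = rec X. b.a.X\{b} has moves -b-> m1
  m1 = a.(rec X. b.a.X\{b})\{b} has moves -a-> m2
  m2 = (rec X. b.a.X\{b})\{b} has moves stopped
Q's transition system — 3 states:
  n0 = rec X. b.b.X\{b} has moves -b-> n1
  n1 = b.(rec X. b.b.X\{b})\{b} has moves -b-> n2
  n2 = (rec X. b.b.X\{b})\{b} has moves stopped
Run σ = ⟨ba⟩ on P: start {m0}
  after b @ step 1: {m1}
  after a @ step 2: {m2}
  ✓ P
Run σ = ⟨ba⟩ on Q: start {n0}
  after b @ step 1: {n1}
  after a @ step 2: no successor for Q

ba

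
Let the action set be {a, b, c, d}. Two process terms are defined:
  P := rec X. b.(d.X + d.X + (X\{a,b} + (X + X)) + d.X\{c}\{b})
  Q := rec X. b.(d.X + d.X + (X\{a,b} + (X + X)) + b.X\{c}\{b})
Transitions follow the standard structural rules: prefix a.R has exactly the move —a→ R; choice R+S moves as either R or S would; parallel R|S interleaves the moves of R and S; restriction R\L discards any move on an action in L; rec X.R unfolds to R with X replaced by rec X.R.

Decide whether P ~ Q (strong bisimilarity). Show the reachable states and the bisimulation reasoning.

not bisimilar

Reachable graph of P (3 states):
  p0 = rec X. b.(d.X + d.X + (X\{a,b} + (X + X)) + d.X\{c}\{b}) has moves -b-> p1
  p1 = d.(rec X. b.(d.X + d.X + (X\{a,b} + (X + X)) + d.X\{c}\{b})) + d.(rec X. b.(d.X + d.X + (X\{a,b} + (X + X)) + d.X\{c}\{b})) + ((rec X. b.(d.X + d.X + (X\{a,b} + (X + X)) + d.X\{c}\{b}))\{a,b} + ((rec X. b.(d.X + d.X + (X\{a,b} + (X + X)) + d.X\{c}\{b})) + (rec X. b.(d.X + d.X + (X\{a,b} + (X + X)) + d.X\{c}\{b})))) + d.(rec X. b.(d.X + d.X + (X\{a,b} + (X + X)) + d.X\{c}\{b}))\{c}\{b} has moves -b-> p1, -d-> p0, -d-> p2
  p2 = (rec X. b.(d.X + d.X + (X\{a,b} + (X + X)) + d.X\{c}\{b}))\{c}\{b} has moves deadlocked
Reachable graph of Q (3 states):
  q0 = rec X. b.(d.X + d.X + (X\{a,b} + (X + X)) + b.X\{c}\{b}) has moves -b-> q1
  q1 = d.(rec X. b.(d.X + d.X + (X\{a,b} + (X + X)) + b.X\{c}\{b})) + d.(rec X. b.(d.X + d.X + (X\{a,b} + (X + X)) + b.X\{c}\{b})) + ((rec X. b.(d.X + d.X + (X\{a,b} + (X + X)) + b.X\{c}\{b}))\{a,b} + ((rec X. b.(d.X + d.X + (X\{a,b} + (X + X)) + b.X\{c}\{b})) + (rec X. b.(d.X + d.X + (X\{a,b} + (X + X)) + b.X\{c}\{b})))) + b.(rec X. b.(d.X + d.X + (X\{a,b} + (X + X)) + b.X\{c}\{b}))\{c}\{b} has moves -b-> q1, -b-> q2, -d-> q0
  q2 = (rec X. b.(d.X + d.X + (X\{a,b} + (X + X)) + b.X\{c}\{b}))\{c}\{b} has moves deadlocked
Bisimilarity quotient blocks:
  B0 = {p0}
  B1 = {p1}
  B2 = {p2, q2}
  B3 = {q0}
  B4 = {q1}
p0 ∈ B0, q0 ∈ B3 → different blocks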